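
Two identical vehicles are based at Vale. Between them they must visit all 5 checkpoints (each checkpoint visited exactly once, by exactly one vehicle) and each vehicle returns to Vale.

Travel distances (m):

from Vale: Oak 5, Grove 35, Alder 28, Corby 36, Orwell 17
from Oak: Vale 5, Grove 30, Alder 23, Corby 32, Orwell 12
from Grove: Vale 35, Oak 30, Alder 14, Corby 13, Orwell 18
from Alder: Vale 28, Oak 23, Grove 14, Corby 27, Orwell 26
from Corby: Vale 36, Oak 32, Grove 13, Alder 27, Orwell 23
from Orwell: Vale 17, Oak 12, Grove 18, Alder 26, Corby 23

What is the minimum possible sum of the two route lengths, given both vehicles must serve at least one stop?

Minimum combined distance: 105 m.

There are 2^4 − 1 = 15 ways to divide the 5 stops into two non-empty groups. For each, the best each vehicle can do is its own shortest tour through its group:
  {Oak} + {Grove, Alder, Corby, Orwell}: 10 + 95 = 105
  {Grove} + {Oak, Alder, Corby, Orwell}: 70 + 95 = 165
  {Oak, Grove} + {Alder, Corby, Orwell}: 70 + 95 = 165
  {Alder} + {Oak, Grove, Corby, Orwell}: 56 + 84 = 140
  {Oak, Alder} + {Grove, Corby, Orwell}: 56 + 84 = 140
  {Grove, Alder} + {Oak, Corby, Orwell}: 77 + 76 = 153
  … (15 splits in total)
Best: vehicle 1 Vale → Oak → Vale = 10; vehicle 2 Vale → Alder → Grove → Corby → Orwell → Vale = 95; combined 105.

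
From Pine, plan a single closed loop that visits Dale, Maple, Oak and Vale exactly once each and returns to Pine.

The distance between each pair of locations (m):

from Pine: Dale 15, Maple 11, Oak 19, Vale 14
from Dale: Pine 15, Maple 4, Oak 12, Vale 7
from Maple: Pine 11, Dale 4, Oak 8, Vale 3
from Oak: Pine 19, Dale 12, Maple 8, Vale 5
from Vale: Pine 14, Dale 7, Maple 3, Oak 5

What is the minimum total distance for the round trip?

Pine→Dale→Maple→Oak→Vale→Pine: 15+4+8+5+14 = 46
Pine→Dale→Maple→Vale→Oak→Pine: 15+4+3+5+19 = 46
Pine→Dale→Oak→Maple→Vale→Pine: 15+12+8+3+14 = 52
Pine→Dale→Oak→Vale→Maple→Pine: 15+12+5+3+11 = 46
Pine→Dale→Vale→Maple→Oak→Pine: 15+7+3+8+19 = 52
Pine→Dale→Vale→Oak→Maple→Pine: 15+7+5+8+11 = 46
Pine→Maple→Dale→Oak→Vale→Pine: 11+4+12+5+14 = 46
Pine→Maple→Dale→Vale→Oak→Pine: 11+4+7+5+19 = 46
Pine→Maple→Oak→Dale→Vale→Pine: 11+8+12+7+14 = 52
Pine→Maple→Vale→Dale→Oak→Pine: 11+3+7+12+19 = 52
Pine→Oak→Dale→Maple→Vale→Pine: 19+12+4+3+14 = 52
Pine→Oak→Maple→Dale→Vale→Pine: 19+8+4+7+14 = 52
The minimum is 46.
One optimal route: Pine → Dale → Maple → Oak → Vale → Pine (or its reverse).

Minimum total distance: 46 m.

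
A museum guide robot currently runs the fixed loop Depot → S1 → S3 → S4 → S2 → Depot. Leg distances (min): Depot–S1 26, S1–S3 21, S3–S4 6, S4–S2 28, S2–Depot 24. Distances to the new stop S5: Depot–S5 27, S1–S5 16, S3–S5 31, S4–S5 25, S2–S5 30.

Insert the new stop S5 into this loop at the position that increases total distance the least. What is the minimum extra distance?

Minimum extra distance: 17 min, inserting S5 between Depot and S1.

Insertion cost between consecutive stops i–j is d(i,S5) + d(S5,j) − d(i,j):
  between Depot and S1: 27 + 16 − 26 = 17
  between S1 and S3: 16 + 31 − 21 = 26
  between S3 and S4: 31 + 25 − 6 = 50
  between S4 and S2: 25 + 30 − 28 = 27
  between S2 and Depot: 30 + 27 − 24 = 33
Cheapest insertion is between Depot and S1, adding 17.
New total = 105 + 17 = 122.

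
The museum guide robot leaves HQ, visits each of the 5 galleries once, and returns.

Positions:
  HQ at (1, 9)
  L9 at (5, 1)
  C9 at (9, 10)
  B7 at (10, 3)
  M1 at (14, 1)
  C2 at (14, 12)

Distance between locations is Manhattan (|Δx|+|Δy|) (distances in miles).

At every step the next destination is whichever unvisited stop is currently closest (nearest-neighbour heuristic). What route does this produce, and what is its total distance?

Total distance 52 miles via the nearest-neighbour route HQ → C9 → C2 → M1 → B7 → L9 → HQ.

At HQ the remaining stops are C9 9, L9 12, B7 15, C2 16, M1 21; go to C9.
At C9 the remaining stops are C2 7, B7 8, L9 13, M1 14; go to C2.
At C2 the remaining stops are M1 11, B7 13, L9 20; go to M1.
At M1 the remaining stops are B7 6, L9 9; go to B7.
At B7 the remaining stops are L9 7; go to L9.
Return L9→HQ: 12.
Total = 9 + 7 + 11 + 6 + 7 + 12 = 52.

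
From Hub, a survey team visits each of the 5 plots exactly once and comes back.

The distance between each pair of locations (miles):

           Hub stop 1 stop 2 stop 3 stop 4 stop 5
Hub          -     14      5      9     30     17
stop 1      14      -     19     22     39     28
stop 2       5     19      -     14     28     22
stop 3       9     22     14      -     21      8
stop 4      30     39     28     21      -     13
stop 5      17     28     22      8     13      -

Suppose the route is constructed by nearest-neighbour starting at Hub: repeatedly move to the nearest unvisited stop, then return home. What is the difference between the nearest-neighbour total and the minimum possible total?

Hub: stop 2=5, stop 3=9, stop 1=14, stop 5=17, stop 4=30 ⇒ stop 2
stop 2: stop 3=14, stop 1=19, stop 5=22, stop 4=28 ⇒ stop 3
stop 3: stop 5=8, stop 4=21, stop 1=22 ⇒ stop 5
stop 5: stop 4=13, stop 1=28 ⇒ stop 4
stop 4: stop 1=39 ⇒ stop 1
NN route Hub → stop 2 → stop 3 → stop 5 → stop 4 → stop 1 → Hub costs 93.
Optimal: Hub → stop 1 → stop 3 → stop 5 → stop 4 → stop 2 → Hub costs 90 (by enumerating all 60 distinct tours).
Excess = 93 − 90 = 3.

The nearest-neighbour route is 3 miles longer than optimal.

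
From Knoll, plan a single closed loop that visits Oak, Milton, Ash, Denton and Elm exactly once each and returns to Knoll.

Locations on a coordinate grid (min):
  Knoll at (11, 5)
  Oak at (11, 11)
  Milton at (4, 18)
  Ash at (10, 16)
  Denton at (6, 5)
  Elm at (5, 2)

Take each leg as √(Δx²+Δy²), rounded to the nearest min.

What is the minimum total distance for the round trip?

Knoll-Oak-Milton-Ash-Denton-Elm-Knoll: 6+10+6+12+3+7 = 44
Knoll-Oak-Milton-Ash-Elm-Denton-Knoll: 6+10+6+15+3+5 = 45
Knoll-Oak-Milton-Denton-Ash-Elm-Knoll: 6+10+13+12+15+7 = 63
Knoll-Oak-Milton-Denton-Elm-Ash-Knoll: 6+10+13+3+15+11 = 58
Knoll-Oak-Milton-Elm-Ash-Denton-Knoll: 6+10+16+15+12+5 = 64
Knoll-Oak-Milton-Elm-Denton-Ash-Knoll: 6+10+16+3+12+11 = 58
Knoll-Oak-Ash-Milton-Denton-Elm-Knoll: 6+5+6+13+3+7 = 40
Knoll-Oak-Ash-Milton-Elm-Denton-Knoll: 6+5+6+16+3+5 = 41
Knoll-Oak-Ash-Denton-Milton-Elm-Knoll: 6+5+12+13+16+7 = 59
Knoll-Oak-Ash-Denton-Elm-Milton-Knoll: 6+5+12+3+16+15 = 57
Knoll-Oak-Ash-Elm-Milton-Denton-Knoll: 6+5+15+16+13+5 = 60
Knoll-Oak-Ash-Elm-Denton-Milton-Knoll: 6+5+15+3+13+15 = 57
Knoll-Oak-Denton-Milton-Ash-Elm-Knoll: 6+8+13+6+15+7 = 55
Knoll-Oak-Denton-Milton-Elm-Ash-Knoll: 6+8+13+16+15+11 = 69
… (46 more)
The minimum is 40.
One optimal route: Knoll → Oak → Ash → Milton → Denton → Elm → Knoll (or its reverse).

40 min — the shortest possible round trip.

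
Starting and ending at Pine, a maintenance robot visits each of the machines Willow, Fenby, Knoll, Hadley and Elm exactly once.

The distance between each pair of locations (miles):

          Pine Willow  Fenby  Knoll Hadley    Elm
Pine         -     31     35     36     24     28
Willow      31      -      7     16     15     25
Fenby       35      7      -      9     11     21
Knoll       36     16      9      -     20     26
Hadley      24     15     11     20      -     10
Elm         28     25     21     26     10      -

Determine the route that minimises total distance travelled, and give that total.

105 miles — the shortest possible round trip.

Pine → Willow → Fenby → Knoll → Hadley → Elm → Pine: 31+7+9+20+10+28 = 105
Pine → Willow → Fenby → Knoll → Elm → Hadley → Pine: 31+7+9+26+10+24 = 107
Pine → Willow → Fenby → Hadley → Knoll → Elm → Pine: 31+7+11+20+26+28 = 123
Pine → Willow → Fenby → Hadley → Elm → Knoll → Pine: 31+7+11+10+26+36 = 121
Pine → Willow → Fenby → Elm → Knoll → Hadley → Pine: 31+7+21+26+20+24 = 129
Pine → Willow → Fenby → Elm → Hadley → Knoll → Pine: 31+7+21+10+20+36 = 125
Pine → Willow → Knoll → Fenby → Hadley → Elm → Pine: 31+16+9+11+10+28 = 105
Pine → Willow → Knoll → Fenby → Elm → Hadley → Pine: 31+16+9+21+10+24 = 111
Pine → Willow → Knoll → Hadley → Fenby → Elm → Pine: 31+16+20+11+21+28 = 127
Pine → Willow → Knoll → Hadley → Elm → Fenby → Pine: 31+16+20+10+21+35 = 133
Pine → Willow → Knoll → Elm → Fenby → Hadley → Pine: 31+16+26+21+11+24 = 129
Pine → Willow → Knoll → Elm → Hadley → Fenby → Pine: 31+16+26+10+11+35 = 129
Pine → Willow → Hadley → Fenby → Knoll → Elm → Pine: 31+15+11+9+26+28 = 120
Pine → Willow → Hadley → Fenby → Elm → Knoll → Pine: 31+15+11+21+26+36 = 140
… (46 more)
The minimum is 105.
One optimal route: Pine → Willow → Fenby → Knoll → Hadley → Elm → Pine (or its reverse).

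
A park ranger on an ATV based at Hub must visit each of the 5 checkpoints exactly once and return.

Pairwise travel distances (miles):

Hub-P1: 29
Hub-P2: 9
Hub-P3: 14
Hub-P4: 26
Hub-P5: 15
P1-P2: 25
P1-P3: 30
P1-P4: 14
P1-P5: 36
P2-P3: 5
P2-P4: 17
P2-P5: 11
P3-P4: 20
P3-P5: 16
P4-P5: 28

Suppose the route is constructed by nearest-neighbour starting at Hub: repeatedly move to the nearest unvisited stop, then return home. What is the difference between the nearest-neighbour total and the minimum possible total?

Hub: P2=9, P3=14, P5=15, P4=26, P1=29 ⇒ P2
P2: P3=5, P5=11, P4=17, P1=25 ⇒ P3
P3: P5=16, P4=20, P1=30 ⇒ P5
P5: P4=28, P1=36 ⇒ P4
P4: P1=14 ⇒ P1
NN route Hub → P2 → P3 → P5 → P4 → P1 → Hub costs 101.
Optimal: Hub → P1 → P4 → P3 → P2 → P5 → Hub costs 94 (by enumerating all 60 distinct tours).
Excess = 101 − 94 = 7.

The nearest-neighbour route is 7 miles longer than optimal.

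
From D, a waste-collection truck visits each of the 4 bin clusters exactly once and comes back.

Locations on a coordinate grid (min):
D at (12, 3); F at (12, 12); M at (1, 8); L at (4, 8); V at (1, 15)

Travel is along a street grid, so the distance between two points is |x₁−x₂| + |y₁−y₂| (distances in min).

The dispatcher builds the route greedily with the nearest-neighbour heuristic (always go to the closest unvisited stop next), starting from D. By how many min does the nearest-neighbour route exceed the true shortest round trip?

D: F=9, L=13, M=16, V=23 ⇒ F
F: L=12, V=14, M=15 ⇒ L
L: M=3, V=10 ⇒ M
M: V=7 ⇒ V
NN route D → F → L → M → V → D costs 54.
Optimal: D → F → V → M → L → D costs 46 (by enumerating all 12 distinct tours).
Excess = 54 − 46 = 8.

The nearest-neighbour route is 8 min longer than optimal.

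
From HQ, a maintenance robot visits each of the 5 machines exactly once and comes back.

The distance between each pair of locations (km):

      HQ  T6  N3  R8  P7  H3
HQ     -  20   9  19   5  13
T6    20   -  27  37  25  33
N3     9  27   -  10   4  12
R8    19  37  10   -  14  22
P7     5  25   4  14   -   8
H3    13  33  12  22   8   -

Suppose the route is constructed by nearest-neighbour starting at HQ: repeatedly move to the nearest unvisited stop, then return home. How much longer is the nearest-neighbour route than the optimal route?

From HQ: P7=5, N3=9, H3=13, R8=19, T6=20 → choose P7 (5).
From P7: N3=4, H3=8, R8=14, T6=25 → choose N3 (4).
From N3: R8=10, H3=12, T6=27 → choose R8 (10).
From R8: H3=22, T6=37 → choose H3 (22).
From H3: T6=33 → choose T6 (33).
NN route HQ → P7 → N3 → R8 → H3 → T6 → HQ costs 94.
Optimal: HQ → T6 → N3 → R8 → P7 → H3 → HQ costs 92 (by enumerating all 60 distinct tours).
Excess = 94 − 92 = 2.

Excess over optimum: 2 km.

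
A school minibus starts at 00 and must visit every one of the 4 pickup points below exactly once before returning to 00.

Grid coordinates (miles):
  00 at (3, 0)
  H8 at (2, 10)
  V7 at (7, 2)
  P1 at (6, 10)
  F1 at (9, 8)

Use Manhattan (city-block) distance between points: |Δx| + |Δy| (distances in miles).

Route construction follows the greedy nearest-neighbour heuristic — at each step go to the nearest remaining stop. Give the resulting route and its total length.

34 miles along 00 → V7 → F1 → P1 → H8 → 00.

From 00: distances to unvisited — V7=6, H8=11, P1=13, F1=14. Nearest is V7 (6).
From V7: distances to unvisited — F1=8, P1=9, H8=13. Nearest is F1 (8).
From F1: distances to unvisited — P1=5, H8=9. Nearest is P1 (5).
From P1: distances to unvisited — H8=4. Nearest is H8 (4).
Return H8→00: 11.
Total = 6 + 8 + 5 + 4 + 11 = 34.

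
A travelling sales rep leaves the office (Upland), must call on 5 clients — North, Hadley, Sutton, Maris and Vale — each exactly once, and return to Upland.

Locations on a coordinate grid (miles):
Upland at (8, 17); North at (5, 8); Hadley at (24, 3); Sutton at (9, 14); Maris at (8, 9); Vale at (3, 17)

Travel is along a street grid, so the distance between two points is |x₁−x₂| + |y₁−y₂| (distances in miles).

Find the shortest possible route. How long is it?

With 5 stops there are 5!/2 = 60 distinct round trips (a route and its reverse cost the same).
Upland - North - Hadley - Sutton - Maris - Vale - Upland: 12+24+26+6+13+5 = 86
Upland - North - Hadley - Sutton - Vale - Maris - Upland: 12+24+26+9+13+8 = 92
Upland - North - Hadley - Maris - Sutton - Vale - Upland: 12+24+22+6+9+5 = 78
Upland - North - Hadley - Maris - Vale - Sutton - Upland: 12+24+22+13+9+4 = 84
Upland - North - Hadley - Vale - Sutton - Maris - Upland: 12+24+35+9+6+8 = 94
Upland - North - Hadley - Vale - Maris - Sutton - Upland: 12+24+35+13+6+4 = 94
Upland - North - Sutton - Hadley - Maris - Vale - Upland: 12+10+26+22+13+5 = 88
Upland - North - Sutton - Hadley - Vale - Maris - Upland: 12+10+26+35+13+8 = 104
Upland - North - Sutton - Maris - Hadley - Vale - Upland: 12+10+6+22+35+5 = 90
Upland - North - Sutton - Maris - Vale - Hadley - Upland: 12+10+6+13+35+30 = 106
Upland - North - Sutton - Vale - Hadley - Maris - Upland: 12+10+9+35+22+8 = 96
Upland - North - Sutton - Vale - Maris - Hadley - Upland: 12+10+9+13+22+30 = 96
Upland - North - Maris - Hadley - Sutton - Vale - Upland: 12+4+22+26+9+5 = 78
Upland - North - Maris - Hadley - Vale - Sutton - Upland: 12+4+22+35+9+4 = 86
… (46 more)
Upland - Sutton - Hadley - Maris - North - Vale - Upland: 4+26+22+4+11+5 = 72  ← best
The minimum is 72.
One optimal route: Upland → Sutton → Hadley → Maris → North → Vale → Upland (or its reverse).

72 miles — the shortest possible round trip.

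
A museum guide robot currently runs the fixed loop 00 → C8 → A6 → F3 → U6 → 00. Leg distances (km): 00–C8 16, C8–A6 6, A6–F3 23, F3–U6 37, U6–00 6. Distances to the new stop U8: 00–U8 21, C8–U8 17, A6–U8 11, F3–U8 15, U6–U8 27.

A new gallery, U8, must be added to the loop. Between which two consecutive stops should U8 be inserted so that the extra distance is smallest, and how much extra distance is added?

Minimum extra distance: 3 km, inserting U8 between A6 and F3.

Insertion cost between consecutive stops i–j is d(i,U8) + d(U8,j) − d(i,j):
  between 00 and C8: 21 + 17 − 16 = 22
  between C8 and A6: 17 + 11 − 6 = 22
  between A6 and F3: 11 + 15 − 23 = 3
  between F3 and U6: 15 + 27 − 37 = 5
  between U6 and 00: 27 + 21 − 6 = 42
Cheapest insertion is between A6 and F3, adding 3.
New total = 88 + 3 = 91.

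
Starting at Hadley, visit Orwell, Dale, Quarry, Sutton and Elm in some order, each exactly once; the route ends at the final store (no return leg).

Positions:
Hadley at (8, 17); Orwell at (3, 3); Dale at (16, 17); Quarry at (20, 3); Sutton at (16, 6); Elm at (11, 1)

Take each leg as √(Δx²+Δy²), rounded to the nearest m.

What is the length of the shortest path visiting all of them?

There are 5! = 120 possible orderings.
Hadley → Orwell → Dale → Quarry → Sutton → Elm: 15+19+15+5+7 = 61
Hadley → Orwell → Dale → Quarry → Elm → Sutton: 15+19+15+9+7 = 65
Hadley → Orwell → Dale → Sutton → Quarry → Elm: 15+19+11+5+9 = 59
Hadley → Orwell → Dale → Sutton → Elm → Quarry: 15+19+11+7+9 = 61
Hadley → Orwell → Dale → Elm → Quarry → Sutton: 15+19+17+9+5 = 65
Hadley → Orwell → Dale → Elm → Sutton → Quarry: 15+19+17+7+5 = 63
Hadley → Orwell → Quarry → Dale → Sutton → Elm: 15+17+15+11+7 = 65
Hadley → Orwell → Quarry → Dale → Elm → Sutton: 15+17+15+17+7 = 71
Hadley → Orwell → Quarry → Sutton → Dale → Elm: 15+17+5+11+17 = 65
Hadley → Orwell → Quarry → Sutton → Elm → Dale: 15+17+5+7+17 = 61
Hadley → Orwell → Quarry → Elm → Dale → Sutton: 15+17+9+17+11 = 69
Hadley → Orwell → Quarry → Elm → Sutton → Dale: 15+17+9+7+11 = 59
Hadley → Orwell → Sutton → Dale → Quarry → Elm: 15+13+11+15+9 = 63
Hadley → Orwell → Sutton → Dale → Elm → Quarry: 15+13+11+17+9 = 65
… (106 more)
Hadley → Dale → Sutton → Quarry → Elm → Orwell: 8+11+5+9+8 = 41  ← best
The minimum is 41.
One shortest path: Hadley → Dale → Sutton → Quarry → Elm → Orwell.

41 m — the minimum one-way total.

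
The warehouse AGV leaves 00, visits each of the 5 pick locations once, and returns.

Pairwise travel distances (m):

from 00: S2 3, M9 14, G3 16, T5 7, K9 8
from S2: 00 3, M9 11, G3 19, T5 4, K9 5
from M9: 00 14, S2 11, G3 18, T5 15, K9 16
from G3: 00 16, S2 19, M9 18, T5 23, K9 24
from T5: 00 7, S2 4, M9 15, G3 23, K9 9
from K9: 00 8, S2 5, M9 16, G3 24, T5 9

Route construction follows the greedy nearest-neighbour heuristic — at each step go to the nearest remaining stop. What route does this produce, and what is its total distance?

00 → [S2:3 / T5:7 / K9:8 / M9:14 / G3:16] → S2 (3)
S2 → [T5:4 / K9:5 / M9:11 / G3:19] → T5 (4)
T5 → [K9:9 / M9:15 / G3:23] → K9 (9)
K9 → [M9:16 / G3:24] → M9 (16)
M9 → [G3:18] → G3 (18)
Return G3→00: 16.
Total = 3 + 4 + 9 + 16 + 18 + 16 = 66.

66 m along 00 → S2 → T5 → K9 → M9 → G3 → 00.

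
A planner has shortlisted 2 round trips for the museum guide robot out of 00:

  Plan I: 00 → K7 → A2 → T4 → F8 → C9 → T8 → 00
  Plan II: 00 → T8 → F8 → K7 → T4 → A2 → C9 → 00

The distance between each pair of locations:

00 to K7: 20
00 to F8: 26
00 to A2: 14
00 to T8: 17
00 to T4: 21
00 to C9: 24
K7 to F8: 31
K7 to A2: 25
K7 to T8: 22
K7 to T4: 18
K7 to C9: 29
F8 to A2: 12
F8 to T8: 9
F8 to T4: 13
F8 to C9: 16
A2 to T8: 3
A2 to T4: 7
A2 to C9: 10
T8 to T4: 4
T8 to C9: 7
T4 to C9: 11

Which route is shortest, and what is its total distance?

Shortest is Plan I, total 105.

Plan I: 20 + 25 + 7 + 13 + 16 + 7 + 17 = 105
Plan II: 17 + 9 + 31 + 18 + 7 + 10 + 24 = 116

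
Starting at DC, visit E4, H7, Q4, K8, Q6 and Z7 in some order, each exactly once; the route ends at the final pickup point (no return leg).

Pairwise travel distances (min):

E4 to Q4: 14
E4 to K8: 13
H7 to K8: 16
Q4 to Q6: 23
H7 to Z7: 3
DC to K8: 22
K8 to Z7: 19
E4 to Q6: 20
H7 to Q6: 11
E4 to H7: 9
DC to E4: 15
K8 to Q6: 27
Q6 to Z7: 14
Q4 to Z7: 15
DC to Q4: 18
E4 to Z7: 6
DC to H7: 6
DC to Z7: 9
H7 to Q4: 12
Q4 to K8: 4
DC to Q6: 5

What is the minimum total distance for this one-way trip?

There are 6! = 720 possible orderings.
DC→E4→H7→Q4→K8→Q6→Z7: 15+9+12+4+27+14 = 81
DC→E4→H7→Q4→K8→Z7→Q6: 15+9+12+4+19+14 = 73
DC→E4→H7→Q4→Q6→K8→Z7: 15+9+12+23+27+19 = 105
DC→E4→H7→Q4→Q6→Z7→K8: 15+9+12+23+14+19 = 92
DC→E4→H7→Q4→Z7→K8→Q6: 15+9+12+15+19+27 = 97
DC→E4→H7→Q4→Z7→Q6→K8: 15+9+12+15+14+27 = 92
DC→E4→H7→K8→Q4→Q6→Z7: 15+9+16+4+23+14 = 81
DC→E4→H7→K8→Q4→Z7→Q6: 15+9+16+4+15+14 = 73
… (712 more)
DC→Q6→H7→Z7→E4→K8→Q4: 5+11+3+6+13+4 = 42  ← best
The minimum is 42.
One shortest path: DC → Q6 → H7 → Z7 → E4 → K8 → Q4.

Shortest open route: 42 min.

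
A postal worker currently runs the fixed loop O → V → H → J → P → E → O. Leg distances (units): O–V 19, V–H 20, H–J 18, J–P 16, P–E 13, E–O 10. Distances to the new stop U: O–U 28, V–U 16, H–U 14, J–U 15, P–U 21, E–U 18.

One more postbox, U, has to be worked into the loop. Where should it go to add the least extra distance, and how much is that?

Insertion cost between consecutive stops i–j is d(i,U) + d(U,j) − d(i,j):
  between O and V: 28 + 16 − 19 = 25
  between V and H: 16 + 14 − 20 = 10
  between H and J: 14 + 15 − 18 = 11
  between J and P: 15 + 21 − 16 = 20
  between P and E: 21 + 18 − 13 = 26
  between E and O: 18 + 28 − 10 = 36
Cheapest insertion is between V and H, adding 10.
New total = 96 + 10 = 106.

Adding 10 by placing U on the V–H leg.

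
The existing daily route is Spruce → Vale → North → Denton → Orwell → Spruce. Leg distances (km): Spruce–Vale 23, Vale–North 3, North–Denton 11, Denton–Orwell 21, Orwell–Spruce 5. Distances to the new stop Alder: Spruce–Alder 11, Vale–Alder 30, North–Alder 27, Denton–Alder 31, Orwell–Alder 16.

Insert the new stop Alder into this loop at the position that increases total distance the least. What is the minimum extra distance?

+18 km — insert Alder between Spruce and Vale.

Insertion cost between consecutive stops i–j is d(i,Alder) + d(Alder,j) − d(i,j):
  between Spruce and Vale: 11 + 30 − 23 = 18
  between Vale and North: 30 + 27 − 3 = 54
  between North and Denton: 27 + 31 − 11 = 47
  between Denton and Orwell: 31 + 16 − 21 = 26
  between Orwell and Spruce: 16 + 11 − 5 = 22
Cheapest insertion is between Spruce and Vale, adding 18.
New total = 63 + 18 = 81.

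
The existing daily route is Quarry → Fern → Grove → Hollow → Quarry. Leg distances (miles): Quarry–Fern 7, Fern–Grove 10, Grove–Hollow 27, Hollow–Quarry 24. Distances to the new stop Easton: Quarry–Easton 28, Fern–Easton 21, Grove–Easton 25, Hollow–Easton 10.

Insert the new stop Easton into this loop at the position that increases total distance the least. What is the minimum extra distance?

Insertion cost between consecutive stops i–j is d(i,Easton) + d(Easton,j) − d(i,j):
  between Quarry and Fern: 28 + 21 − 7 = 42
  between Fern and Grove: 21 + 25 − 10 = 36
  between Grove and Hollow: 25 + 10 − 27 = 8
  between Hollow and Quarry: 10 + 28 − 24 = 14
Cheapest insertion is between Grove and Hollow, adding 8.
New total = 68 + 8 = 76.

Adding 8 miles by placing Easton on the Grove–Hollow leg.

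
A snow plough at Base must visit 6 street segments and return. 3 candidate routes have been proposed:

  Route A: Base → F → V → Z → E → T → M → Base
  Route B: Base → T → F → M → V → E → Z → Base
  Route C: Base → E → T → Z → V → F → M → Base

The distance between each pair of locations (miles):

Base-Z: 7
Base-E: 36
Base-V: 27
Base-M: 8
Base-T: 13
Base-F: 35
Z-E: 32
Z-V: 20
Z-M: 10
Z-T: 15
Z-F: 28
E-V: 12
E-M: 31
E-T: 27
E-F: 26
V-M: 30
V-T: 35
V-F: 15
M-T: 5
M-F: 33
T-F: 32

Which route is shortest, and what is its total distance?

142 miles — Route A is the shortest.

Route A: 35 + 15 + 20 + 32 + 27 + 5 + 8 = 142
Route B: 13 + 32 + 33 + 30 + 12 + 32 + 7 = 159
Route C: 36 + 27 + 15 + 20 + 15 + 33 + 8 = 154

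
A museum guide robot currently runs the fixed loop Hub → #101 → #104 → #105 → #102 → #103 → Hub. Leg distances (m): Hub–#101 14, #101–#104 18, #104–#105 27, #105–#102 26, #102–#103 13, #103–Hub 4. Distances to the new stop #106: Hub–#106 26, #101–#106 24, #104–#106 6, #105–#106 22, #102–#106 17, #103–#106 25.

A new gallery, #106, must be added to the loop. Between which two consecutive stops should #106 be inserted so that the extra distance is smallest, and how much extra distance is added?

Insertion cost between consecutive stops i–j is d(i,#106) + d(#106,j) − d(i,j):
  between Hub and #101: 26 + 24 − 14 = 36
  between #101 and #104: 24 + 6 − 18 = 12
  between #104 and #105: 6 + 22 − 27 = 1
  between #105 and #102: 22 + 17 − 26 = 13
  between #102 and #103: 17 + 25 − 13 = 29
  between #103 and Hub: 25 + 26 − 4 = 47
Cheapest insertion is between #104 and #105, adding 1.
New total = 102 + 1 = 103.

Adding 1 m by placing #106 on the #104–#105 leg.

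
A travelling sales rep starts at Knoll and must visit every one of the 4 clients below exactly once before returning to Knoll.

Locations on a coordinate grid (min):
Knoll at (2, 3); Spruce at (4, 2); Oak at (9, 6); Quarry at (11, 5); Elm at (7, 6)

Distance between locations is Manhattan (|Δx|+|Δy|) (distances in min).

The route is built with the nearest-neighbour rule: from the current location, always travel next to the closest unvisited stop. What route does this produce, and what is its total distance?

At Knoll the remaining stops are Spruce 3, Elm 8, Oak 10, Quarry 11; go to Spruce.
At Spruce the remaining stops are Elm 7, Oak 9, Quarry 10; go to Elm.
At Elm the remaining stops are Oak 2, Quarry 5; go to Oak.
At Oak the remaining stops are Quarry 3; go to Quarry.
Return Quarry→Knoll: 11.
Total = 3 + 7 + 2 + 3 + 11 = 26.

26 min along Knoll → Spruce → Elm → Oak → Quarry → Knoll.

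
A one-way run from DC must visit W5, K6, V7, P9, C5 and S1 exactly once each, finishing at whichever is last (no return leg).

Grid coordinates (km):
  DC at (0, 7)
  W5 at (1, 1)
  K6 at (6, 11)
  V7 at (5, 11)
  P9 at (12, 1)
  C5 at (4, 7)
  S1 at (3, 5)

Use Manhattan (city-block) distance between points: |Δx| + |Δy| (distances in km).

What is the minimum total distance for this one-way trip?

There are 6! = 720 possible orderings.
DC - W5 - K6 - V7 - P9 - C5 - S1: 7+15+1+17+14+3 = 57
DC - W5 - K6 - V7 - P9 - S1 - C5: 7+15+1+17+13+3 = 56
DC - W5 - K6 - V7 - C5 - P9 - S1: 7+15+1+5+14+13 = 55
DC - W5 - K6 - V7 - C5 - S1 - P9: 7+15+1+5+3+13 = 44
DC - W5 - K6 - V7 - S1 - P9 - C5: 7+15+1+8+13+14 = 58
DC - W5 - K6 - V7 - S1 - C5 - P9: 7+15+1+8+3+14 = 48
DC - W5 - K6 - P9 - V7 - C5 - S1: 7+15+16+17+5+3 = 63
DC - W5 - K6 - P9 - V7 - S1 - C5: 7+15+16+17+8+3 = 66
… (712 more)
DC - K6 - V7 - C5 - S1 - W5 - P9: 10+1+5+3+6+11 = 36  ← best
The minimum is 36.
One shortest path: DC → K6 → V7 → C5 → S1 → W5 → P9.

36 km — the minimum one-way total.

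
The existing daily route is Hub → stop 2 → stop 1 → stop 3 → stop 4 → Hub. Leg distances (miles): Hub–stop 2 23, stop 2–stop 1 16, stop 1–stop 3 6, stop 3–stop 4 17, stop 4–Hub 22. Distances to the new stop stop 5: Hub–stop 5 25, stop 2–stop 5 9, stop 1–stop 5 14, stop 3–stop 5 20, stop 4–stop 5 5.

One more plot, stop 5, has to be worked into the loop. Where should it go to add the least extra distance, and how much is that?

Insertion cost between consecutive stops i–j is d(i,stop 5) + d(stop 5,j) − d(i,j):
  between Hub and stop 2: 25 + 9 − 23 = 11
  between stop 2 and stop 1: 9 + 14 − 16 = 7
  between stop 1 and stop 3: 14 + 20 − 6 = 28
  between stop 3 and stop 4: 20 + 5 − 17 = 8
  between stop 4 and Hub: 5 + 25 − 22 = 8
Cheapest insertion is between stop 2 and stop 1, adding 7.
New total = 84 + 7 = 91.

Minimum extra distance: 7 miles, inserting stop 5 between stop 2 and stop 1.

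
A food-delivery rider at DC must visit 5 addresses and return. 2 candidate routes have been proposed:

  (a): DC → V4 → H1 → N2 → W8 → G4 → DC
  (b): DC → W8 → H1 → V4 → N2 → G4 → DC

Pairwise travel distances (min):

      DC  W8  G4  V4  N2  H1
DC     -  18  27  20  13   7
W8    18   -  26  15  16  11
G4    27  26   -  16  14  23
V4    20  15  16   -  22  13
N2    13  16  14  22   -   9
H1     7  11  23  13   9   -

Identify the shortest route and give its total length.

105 min — (b) is the shortest.

(a): 20 + 13 + 9 + 16 + 26 + 27 = 111
(b): 18 + 11 + 13 + 22 + 14 + 27 = 105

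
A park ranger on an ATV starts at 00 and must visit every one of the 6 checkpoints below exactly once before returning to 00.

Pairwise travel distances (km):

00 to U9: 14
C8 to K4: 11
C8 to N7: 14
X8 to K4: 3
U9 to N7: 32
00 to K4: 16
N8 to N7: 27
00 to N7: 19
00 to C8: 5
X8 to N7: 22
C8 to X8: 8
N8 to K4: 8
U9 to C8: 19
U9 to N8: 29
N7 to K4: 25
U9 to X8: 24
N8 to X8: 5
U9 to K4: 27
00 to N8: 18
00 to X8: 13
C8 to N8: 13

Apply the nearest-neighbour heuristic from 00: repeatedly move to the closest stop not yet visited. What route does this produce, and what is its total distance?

00 → [C8:5 / X8:13 / U9:14 / K4:16 / N8:18 / N7:19] → C8 (5)
C8 → [X8:8 / K4:11 / N8:13 / N7:14 / U9:19] → X8 (8)
X8 → [K4:3 / N8:5 / N7:22 / U9:24] → K4 (3)
K4 → [N8:8 / N7:25 / U9:27] → N8 (8)
N8 → [N7:27 / U9:29] → N7 (27)
N7 → [U9:32] → U9 (32)
Return U9→00: 14.
Total = 5 + 8 + 3 + 8 + 27 + 32 + 14 = 97.

Nearest-neighbour total = 97 km; route 00 → C8 → X8 → K4 → N8 → N7 → U9 → 00.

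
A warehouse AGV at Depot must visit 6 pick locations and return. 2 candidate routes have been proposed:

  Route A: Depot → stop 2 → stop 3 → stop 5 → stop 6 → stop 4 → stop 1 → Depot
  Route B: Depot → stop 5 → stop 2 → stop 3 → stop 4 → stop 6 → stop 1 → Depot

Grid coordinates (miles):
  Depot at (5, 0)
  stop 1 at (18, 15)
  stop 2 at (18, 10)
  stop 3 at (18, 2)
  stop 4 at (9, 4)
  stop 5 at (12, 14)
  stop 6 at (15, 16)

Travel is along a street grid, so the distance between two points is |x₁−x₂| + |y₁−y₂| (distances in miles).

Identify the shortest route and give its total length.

100 miles — Route B is the shortest.

Route A: 23 + 8 + 18 + 5 + 18 + 20 + 28 = 120
Route B: 21 + 10 + 8 + 11 + 18 + 4 + 28 = 100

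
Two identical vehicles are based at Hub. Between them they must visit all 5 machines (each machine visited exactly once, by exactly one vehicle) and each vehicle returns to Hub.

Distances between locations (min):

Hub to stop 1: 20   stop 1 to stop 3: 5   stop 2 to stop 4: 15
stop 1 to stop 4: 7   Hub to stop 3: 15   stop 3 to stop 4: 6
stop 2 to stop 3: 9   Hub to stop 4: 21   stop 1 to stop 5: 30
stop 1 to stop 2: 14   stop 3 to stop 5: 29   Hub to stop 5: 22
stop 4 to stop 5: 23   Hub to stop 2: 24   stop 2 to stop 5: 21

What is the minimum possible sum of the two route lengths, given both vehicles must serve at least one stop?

Minimum combined distance: 110 min.

There are 2^4 − 1 = 15 ways to divide the 5 stops into two non-empty groups. For each, the best each vehicle can do is its own shortest tour through its group:
  {stop 1} + {stop 2, stop 3, stop 4, stop 5}: 40 + 79 = 119
  {stop 2} + {stop 1, stop 3, stop 4, stop 5}: 48 + 72 = 120
  {stop 1, stop 2} + {stop 3, stop 4, stop 5}: 58 + 66 = 124
  {stop 3} + {stop 1, stop 2, stop 4, stop 5}: 30 + 85 = 115
  {stop 1, stop 3} + {stop 2, stop 4, stop 5}: 40 + 79 = 119
  {stop 2, stop 3} + {stop 1, stop 4, stop 5}: 48 + 72 = 120
  … (15 splits in total)
  {stop 1, stop 2, stop 3, stop 4} + {stop 5}: 66 + 44 = 110  ← best
Best: vehicle 1 Hub → stop 1 → stop 4 → stop 2 → stop 3 → Hub = 66; vehicle 2 Hub → stop 5 → Hub = 44; combined 110.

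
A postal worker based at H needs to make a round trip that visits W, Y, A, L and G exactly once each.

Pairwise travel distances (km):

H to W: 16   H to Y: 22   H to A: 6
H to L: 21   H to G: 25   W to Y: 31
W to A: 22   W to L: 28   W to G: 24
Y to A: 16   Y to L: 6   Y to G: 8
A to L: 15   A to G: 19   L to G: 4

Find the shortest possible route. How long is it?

With 5 stops there are 5!/2 = 60 distinct round trips (a route and its reverse cost the same).
H → W → Y → A → L → G → H: 16+31+16+15+4+25 = 107
H → W → Y → A → G → L → H: 16+31+16+19+4+21 = 107
H → W → Y → L → A → G → H: 16+31+6+15+19+25 = 112
H → W → Y → L → G → A → H: 16+31+6+4+19+6 = 82
H → W → Y → G → A → L → H: 16+31+8+19+15+21 = 110
H → W → Y → G → L → A → H: 16+31+8+4+15+6 = 80
H → W → A → Y → L → G → H: 16+22+16+6+4+25 = 89
H → W → A → Y → G → L → H: 16+22+16+8+4+21 = 87
H → W → A → L → Y → G → H: 16+22+15+6+8+25 = 92
H → W → A → L → G → Y → H: 16+22+15+4+8+22 = 87
H → W → A → G → Y → L → H: 16+22+19+8+6+21 = 92
H → W → A → G → L → Y → H: 16+22+19+4+6+22 = 89
H → W → L → Y → A → G → H: 16+28+6+16+19+25 = 110
H → W → L → Y → G → A → H: 16+28+6+8+19+6 = 83
… (46 more)
H → W → G → L → Y → A → H: 16+24+4+6+16+6 = 72  ← best
The minimum is 72.
One optimal route: H → W → G → L → Y → A → H (or its reverse).

Minimum total distance: 72 km.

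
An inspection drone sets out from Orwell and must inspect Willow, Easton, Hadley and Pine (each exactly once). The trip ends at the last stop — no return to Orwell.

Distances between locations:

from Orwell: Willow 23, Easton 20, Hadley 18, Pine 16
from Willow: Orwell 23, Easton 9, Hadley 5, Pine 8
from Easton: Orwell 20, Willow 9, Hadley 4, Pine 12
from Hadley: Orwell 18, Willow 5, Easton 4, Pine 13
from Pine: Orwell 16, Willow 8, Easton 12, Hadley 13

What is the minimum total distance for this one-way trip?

There are 4! = 24 possible orderings.
Orwell→Willow→Easton→Hadley→Pine: 23+9+4+13 = 49
Orwell→Willow→Easton→Pine→Hadley: 23+9+12+13 = 57
Orwell→Willow→Hadley→Easton→Pine: 23+5+4+12 = 44
Orwell→Willow→Hadley→Pine→Easton: 23+5+13+12 = 53
Orwell→Willow→Pine→Easton→Hadley: 23+8+12+4 = 47
Orwell→Willow→Pine→Hadley→Easton: 23+8+13+4 = 48
Orwell→Easton→Willow→Hadley→Pine: 20+9+5+13 = 47
Orwell→Easton→Willow→Pine→Hadley: 20+9+8+13 = 50
Orwell→Easton→Hadley→Willow→Pine: 20+4+5+8 = 37
Orwell→Easton→Hadley→Pine→Willow: 20+4+13+8 = 45
Orwell→Easton→Pine→Willow→Hadley: 20+12+8+5 = 45
Orwell→Easton→Pine→Hadley→Willow: 20+12+13+5 = 50
Orwell→Hadley→Willow→Easton→Pine: 18+5+9+12 = 44
Orwell→Hadley→Willow→Pine→Easton: 18+5+8+12 = 43
… (10 more)
Orwell→Pine→Willow→Hadley→Easton: 16+8+5+4 = 33  ← best
The minimum is 33.
One shortest path: Orwell → Pine → Willow → Hadley → Easton.

Shortest open route: 33.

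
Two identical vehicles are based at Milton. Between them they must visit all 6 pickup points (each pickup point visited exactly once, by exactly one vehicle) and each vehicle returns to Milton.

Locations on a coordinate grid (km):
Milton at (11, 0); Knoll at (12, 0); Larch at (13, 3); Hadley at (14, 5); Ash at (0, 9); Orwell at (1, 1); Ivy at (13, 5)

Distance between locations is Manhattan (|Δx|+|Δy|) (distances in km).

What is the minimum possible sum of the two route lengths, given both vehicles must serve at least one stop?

Check every non-empty split of the stops between the two vehicles; for each half take its own optimal tour:
  {Knoll} + {Larch, Hadley, Ash, Orwell, Ivy}: 2 + 46 = 48
  {Larch} + {Knoll, Hadley, Ash, Orwell, Ivy}: 10 + 46 = 56
  {Knoll, Larch} + {Hadley, Ash, Orwell, Ivy}: 10 + 46 = 56
  {Hadley} + {Knoll, Larch, Ash, Orwell, Ivy}: 16 + 44 = 60
  {Knoll, Hadley} + {Larch, Ash, Orwell, Ivy}: 16 + 44 = 60
  {Larch, Hadley} + {Knoll, Ash, Orwell, Ivy}: 16 + 44 = 60
  … (31 splits in total)
Best: vehicle 1 Milton → Knoll → Milton = 2; vehicle 2 Milton → Larch → Hadley → Ivy → Ash → Orwell → Milton = 46; combined 48.

48 km — the smallest possible combined total.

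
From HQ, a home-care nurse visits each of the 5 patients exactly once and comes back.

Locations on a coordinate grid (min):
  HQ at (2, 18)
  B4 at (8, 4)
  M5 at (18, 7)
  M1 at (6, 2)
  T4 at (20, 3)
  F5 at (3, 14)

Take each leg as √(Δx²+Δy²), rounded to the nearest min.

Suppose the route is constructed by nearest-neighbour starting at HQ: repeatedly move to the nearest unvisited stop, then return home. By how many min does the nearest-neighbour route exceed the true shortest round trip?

From HQ: F5=4, B4=15, M1=16, M5=19, T4=23 → choose F5 (4).
From F5: B4=11, M1=12, M5=17, T4=20 → choose B4 (11).
From B4: M1=3, M5=10, T4=12 → choose M1 (3).
From M1: M5=13, T4=14 → choose M5 (13).
From M5: T4=4 → choose T4 (4).
NN route HQ → F5 → B4 → M1 → M5 → T4 → HQ costs 58.
Optimal: HQ → M5 → T4 → B4 → M1 → F5 → HQ costs 54 (by enumerating all 60 distinct tours).
Excess = 58 − 54 = 4.

The nearest-neighbour route is 4 min longer than optimal.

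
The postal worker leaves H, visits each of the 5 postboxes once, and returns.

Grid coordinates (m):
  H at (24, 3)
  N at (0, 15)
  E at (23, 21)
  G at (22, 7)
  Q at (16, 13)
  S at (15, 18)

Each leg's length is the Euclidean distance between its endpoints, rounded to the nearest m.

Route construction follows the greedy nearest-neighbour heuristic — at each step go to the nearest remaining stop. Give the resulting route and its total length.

Nearest-neighbour total = 77 m; route H → G → Q → S → E → N → H.

H → [G:4 / Q:13 / S:17 / E:18 / N:27] → G (4)
G → [Q:8 / S:13 / E:14 / N:23] → Q (8)
Q → [S:5 / E:11 / N:16] → S (5)
S → [E:9 / N:15] → E (9)
E → [N:24] → N (24)
Return N→H: 27.
Total = 4 + 8 + 5 + 9 + 24 + 27 = 77.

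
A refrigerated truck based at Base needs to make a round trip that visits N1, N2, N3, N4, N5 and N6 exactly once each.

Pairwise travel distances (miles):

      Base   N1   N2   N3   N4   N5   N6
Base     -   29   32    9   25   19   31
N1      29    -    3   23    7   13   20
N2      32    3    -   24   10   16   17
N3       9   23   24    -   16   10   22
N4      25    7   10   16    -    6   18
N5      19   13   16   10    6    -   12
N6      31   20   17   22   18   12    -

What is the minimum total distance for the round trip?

Base → N1 → N2 → N3 → N4 → N5 → N6 → Base: 29+3+24+16+6+12+31 = 121
Base → N1 → N2 → N3 → N4 → N6 → N5 → Base: 29+3+24+16+18+12+19 = 121
Base → N1 → N2 → N3 → N5 → N4 → N6 → Base: 29+3+24+10+6+18+31 = 121
Base → N1 → N2 → N3 → N5 → N6 → N4 → Base: 29+3+24+10+12+18+25 = 121
Base → N1 → N2 → N3 → N6 → N4 → N5 → Base: 29+3+24+22+18+6+19 = 121
Base → N1 → N2 → N3 → N6 → N5 → N4 → Base: 29+3+24+22+12+6+25 = 121
Base → N1 → N2 → N4 → N3 → N5 → N6 → Base: 29+3+10+16+10+12+31 = 111
Base → N1 → N2 → N4 → N3 → N6 → N5 → Base: 29+3+10+16+22+12+19 = 111
… (352 more)
Base → N3 → N4 → N1 → N2 → N6 → N5 → Base: 9+16+7+3+17+12+19 = 83  ← best
The minimum is 83.
One optimal route: Base → N3 → N4 → N1 → N2 → N6 → N5 → Base (or its reverse).

83 miles — the shortest possible round trip.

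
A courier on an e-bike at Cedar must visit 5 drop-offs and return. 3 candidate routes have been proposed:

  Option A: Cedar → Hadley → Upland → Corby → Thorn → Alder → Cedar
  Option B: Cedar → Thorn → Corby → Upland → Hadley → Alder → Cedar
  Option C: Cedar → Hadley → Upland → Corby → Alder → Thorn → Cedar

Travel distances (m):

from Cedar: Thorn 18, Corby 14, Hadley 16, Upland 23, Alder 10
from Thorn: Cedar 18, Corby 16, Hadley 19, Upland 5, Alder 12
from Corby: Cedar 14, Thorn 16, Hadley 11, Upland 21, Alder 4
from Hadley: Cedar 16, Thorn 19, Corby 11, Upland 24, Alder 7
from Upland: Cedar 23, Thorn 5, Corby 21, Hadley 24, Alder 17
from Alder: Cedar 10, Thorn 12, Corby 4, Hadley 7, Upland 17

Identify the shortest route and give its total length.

Option A: 16 + 24 + 21 + 16 + 12 + 10 = 99
Option B: 18 + 16 + 21 + 24 + 7 + 10 = 96
Option C: 16 + 24 + 21 + 4 + 12 + 18 = 95

Shortest is Option C, total 95 m.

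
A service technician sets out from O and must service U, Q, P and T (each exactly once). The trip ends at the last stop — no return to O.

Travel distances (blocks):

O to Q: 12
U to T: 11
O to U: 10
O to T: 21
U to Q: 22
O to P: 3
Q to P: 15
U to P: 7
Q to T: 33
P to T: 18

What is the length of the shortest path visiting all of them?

45 blocks — the minimum one-way total.

There are 4! = 24 possible orderings.
O → U → Q → P → T: 10+22+15+18 = 65
O → U → Q → T → P: 10+22+33+18 = 83
O → U → P → Q → T: 10+7+15+33 = 65
O → U → P → T → Q: 10+7+18+33 = 68
O → U → T → Q → P: 10+11+33+15 = 69
O → U → T → P → Q: 10+11+18+15 = 54
O → Q → U → P → T: 12+22+7+18 = 59
O → Q → U → T → P: 12+22+11+18 = 63
O → Q → P → U → T: 12+15+7+11 = 45
O → Q → P → T → U: 12+15+18+11 = 56
O → Q → T → U → P: 12+33+11+7 = 63
O → Q → T → P → U: 12+33+18+7 = 70
O → P → U → Q → T: 3+7+22+33 = 65
O → P → U → T → Q: 3+7+11+33 = 54
… (10 more)
The minimum is 45.
One shortest path: O → Q → P → U → T.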